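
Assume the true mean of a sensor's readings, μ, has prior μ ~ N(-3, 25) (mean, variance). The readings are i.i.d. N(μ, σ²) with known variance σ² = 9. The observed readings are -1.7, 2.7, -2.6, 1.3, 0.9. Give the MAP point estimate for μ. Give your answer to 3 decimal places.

n = 5; x̄ = ((-1.7) + 2.7 + (-2.6) + 1.3 + 0.9)/5 = 0.6/5 = 0.12.
For a Normal prior and Normal likelihood with known variance, the posterior is Normal; its mode equals its mean, the precision-weighted average.
Prior precision 1/σ₀² = 1/25 = 0.04; data precision n/σ² = 5/9.
μ̂ = (0.04·(-3) + (5/9)·0.12) / (0.04 + 5/9) = (-4/75)/(134/225) = -6/67 ≈ -0.090.

μ̂_MAP = -0.090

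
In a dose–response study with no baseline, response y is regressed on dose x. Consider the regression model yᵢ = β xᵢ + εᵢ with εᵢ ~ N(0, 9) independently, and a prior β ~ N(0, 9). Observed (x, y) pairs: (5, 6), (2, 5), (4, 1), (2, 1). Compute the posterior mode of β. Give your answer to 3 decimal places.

β̂_MAP = 0.920

log p(β | y) = −Σ(yᵢ − βxᵢ)²/(2·9) − β²/(2·9) + const.
Setting the derivative to zero: Σxᵢ(yᵢ − βxᵢ)/9 − β/9 = 0, so β = Σxᵢyᵢ / (Σxᵢ² + σ²/τ²).
Σxᵢyᵢ = 5·6 + 2·5 + 4·1 + 2·1 = 46; Σxᵢ² = 49; σ²/τ² = 1.
β̂_MAP = 46 / (49 + 1) = 46/50 ≈ 0.920.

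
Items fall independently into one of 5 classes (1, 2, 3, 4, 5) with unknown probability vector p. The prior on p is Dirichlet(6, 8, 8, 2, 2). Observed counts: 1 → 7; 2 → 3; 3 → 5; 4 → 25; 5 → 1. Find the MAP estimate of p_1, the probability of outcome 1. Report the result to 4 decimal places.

The posterior is Dirichlet(αᵢ + nᵢ) = Dirichlet(13, 11, 13, 27, 3).
For a Dirichlet(a₁,…,a_K) with all aᵢ > 1, the mode has j-th component (aⱼ − 1)/(Σaᵢ − K).
Here Σaᵢ = 67 and K = 5, so p_1 = (13 − 1)/(67 − 5) = 12/62 ≈ 0.1935.

MAP estimate: 0.1935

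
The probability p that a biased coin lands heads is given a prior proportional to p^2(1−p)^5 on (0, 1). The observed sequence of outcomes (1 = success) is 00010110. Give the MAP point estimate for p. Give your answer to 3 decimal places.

p̂_MAP = 0.333

The prior density ∝ p^2(1−p)^5 is the kernel of Beta(3, 6).
Data: 3 successes in 8 trials (from the sequence). The binomial likelihood contributes p^3(1−p)^5, so the posterior is Beta(3+3, 6+5) = Beta(6, 11).
For Beta(a, b) with a, b > 1 the mode is (a−1)/(a+b−2) = 5/15 ≈ 0.333.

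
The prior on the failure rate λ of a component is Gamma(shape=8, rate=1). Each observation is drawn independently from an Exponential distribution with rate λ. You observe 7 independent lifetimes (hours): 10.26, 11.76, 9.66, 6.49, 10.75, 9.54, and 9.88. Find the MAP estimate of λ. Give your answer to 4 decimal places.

λ̂_MAP = 0.2019

The Exponential(rate=λ) likelihood is ∝ λ^n e^(−λΣtᵢ). Here n = 7 and Σtᵢ = 10.26 + 11.76 + 9.66 + 6.49 + 10.75 + 9.54 + 9.88 = 68.34.
Posterior ∝ λ^7e^(−1λ) · λ^7e^(−68.34λ) = λ^14e^(−69.34λ), i.e. Gamma(15, 69.34).
Mode = (a−1)/b = 14/69.34 ≈ 0.2019.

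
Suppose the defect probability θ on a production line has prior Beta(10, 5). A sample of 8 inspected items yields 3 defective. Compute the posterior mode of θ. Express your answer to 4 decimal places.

θ̂_MAP = 0.5714

Prior: Beta(10, 5).
Data: 3 successes in 8 trials. The binomial likelihood contributes θ^3(1−θ)^5, so the posterior is Beta(10+3, 5+5) = Beta(13, 10).
For Beta(a, b) with a, b > 1 the mode is (a−1)/(a+b−2) = 12/21 ≈ 0.5714.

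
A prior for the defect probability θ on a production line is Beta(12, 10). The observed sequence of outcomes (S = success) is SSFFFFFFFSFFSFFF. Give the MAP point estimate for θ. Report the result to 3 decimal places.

θ̂_MAP = 0.417

Prior: Beta(12, 10).
Data: 4 successes in 16 trials (from the sequence). The binomial likelihood contributes θ^4(1−θ)^12, so the posterior is Beta(12+4, 10+12) = Beta(16, 22).
For Beta(a, b) with a, b > 1 the mode is (a−1)/(a+b−2) = 15/36 ≈ 0.417.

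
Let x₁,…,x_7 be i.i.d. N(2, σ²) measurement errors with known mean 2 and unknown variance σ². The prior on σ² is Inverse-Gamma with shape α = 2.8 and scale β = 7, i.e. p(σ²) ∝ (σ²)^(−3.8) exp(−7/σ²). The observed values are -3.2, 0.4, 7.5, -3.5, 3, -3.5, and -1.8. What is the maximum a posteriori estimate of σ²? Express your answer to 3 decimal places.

σ̂²_MAP = 10.260

Sum of squared deviations about the known mean: SS = (-3.2−2)² + (0.4−2)² + (7.5−2)² + (-3.5−2)² + (3−2)² + (-3.5−2)² + (-1.8−2)² = 135.79.
The Normal likelihood contributes (σ²)^(−n/2) exp(−SS/(2σ²)), so the posterior is Inverse-Gamma(α + n/2, β + SS/2) = Inverse-Gamma(6.3, 74.895).
The mode of Inverse-Gamma(a, b) is b/(a+1) = 74.895/7.3 ≈ 10.260.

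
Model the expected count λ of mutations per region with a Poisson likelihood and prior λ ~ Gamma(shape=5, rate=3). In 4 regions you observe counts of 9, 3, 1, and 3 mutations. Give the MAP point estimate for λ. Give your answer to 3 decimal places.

λ̂_MAP = 2.857

Σxᵢ = 9+3+1+3 = 16, with n = 4.
Posterior ∝ λ^4e^(−3λ) · λ^16e^(−4λ) = λ^20e^(−7λ), i.e. Gamma(shape=21, rate=7).
The mode of a Gamma(a, b) with a ≥ 1 (shape–rate) is (a−1)/b = 20/7 ≈ 2.857.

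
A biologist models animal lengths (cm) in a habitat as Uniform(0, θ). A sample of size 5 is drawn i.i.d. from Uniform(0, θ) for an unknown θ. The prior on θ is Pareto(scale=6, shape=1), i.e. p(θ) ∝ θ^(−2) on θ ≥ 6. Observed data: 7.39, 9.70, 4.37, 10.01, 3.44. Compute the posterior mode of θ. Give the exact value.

θ̂_MAP = 10.01

The Uniform(0, θ) likelihood is θ^(−n) for θ ≥ max(xᵢ), zero otherwise. Here max(xᵢ) = 10.01.
Posterior ∝ θ^(−2) · θ^(−5) = θ^(−7) on θ ≥ max(6, 10.01) = 10.01.
This density is strictly decreasing in θ, so the posterior mode lies at the lower boundary of the support.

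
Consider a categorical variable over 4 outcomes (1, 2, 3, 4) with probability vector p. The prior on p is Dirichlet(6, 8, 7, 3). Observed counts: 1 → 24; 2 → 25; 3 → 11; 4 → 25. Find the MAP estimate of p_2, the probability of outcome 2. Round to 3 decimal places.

MAP estimate: 0.305

The posterior is Dirichlet(αᵢ + nᵢ) = Dirichlet(30, 33, 18, 28).
For a Dirichlet(a₁,…,a_K) with all aᵢ > 1, the mode has j-th component (aⱼ − 1)/(Σaᵢ − K).
Here Σaᵢ = 109 and K = 4, so p_2 = (33 − 1)/(109 − 4) = 32/105 ≈ 0.305.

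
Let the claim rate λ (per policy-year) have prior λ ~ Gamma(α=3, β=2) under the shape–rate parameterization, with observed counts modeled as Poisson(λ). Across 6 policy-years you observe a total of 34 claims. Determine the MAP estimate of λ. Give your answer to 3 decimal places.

λ̂_MAP = 4.500

Σxᵢ = 34, n = 6.
Posterior ∝ λ^2e^(−2λ) · λ^34e^(−6λ) = λ^36e^(−8λ), i.e. Gamma(shape=37, rate=8).
The mode of a Gamma(a, b) with a ≥ 1 (shape–rate) is (a−1)/b = 36/8 ≈ 4.500.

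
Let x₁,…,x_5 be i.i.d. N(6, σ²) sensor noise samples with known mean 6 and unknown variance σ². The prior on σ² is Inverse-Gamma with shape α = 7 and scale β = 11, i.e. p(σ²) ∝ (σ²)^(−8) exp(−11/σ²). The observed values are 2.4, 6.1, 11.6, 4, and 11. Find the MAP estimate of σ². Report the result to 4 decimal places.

Sum of squared deviations about the known mean: SS = (2.4−6)² + (6.1−6)² + (11.6−6)² + (4−6)² + (11−6)² = 73.33.
The Normal likelihood contributes (σ²)^(−n/2) exp(−SS/(2σ²)), so the posterior is Inverse-Gamma(α + n/2, β + SS/2) = Inverse-Gamma(9.5, 47.665).
The mode of Inverse-Gamma(a, b) is b/(a+1) = 47.665/10.5 ≈ 4.5395.

σ̂²_MAP = 4.5395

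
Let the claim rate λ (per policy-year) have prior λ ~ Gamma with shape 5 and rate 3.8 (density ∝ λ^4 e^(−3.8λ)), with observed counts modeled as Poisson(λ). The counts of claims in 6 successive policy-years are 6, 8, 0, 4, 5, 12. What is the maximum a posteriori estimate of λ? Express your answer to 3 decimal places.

λ̂_MAP = 3.980

Σxᵢ = 6+8+0+4+5+12 = 35, with n = 6.
Posterior ∝ λ^4e^(−3.8λ) · λ^35e^(−6λ) = λ^39e^(−9.8λ), i.e. Gamma(shape=40, rate=9.8).
The mode of a Gamma(a, b) with a ≥ 1 (shape–rate) is (a−1)/b = 39/9.8 ≈ 3.980.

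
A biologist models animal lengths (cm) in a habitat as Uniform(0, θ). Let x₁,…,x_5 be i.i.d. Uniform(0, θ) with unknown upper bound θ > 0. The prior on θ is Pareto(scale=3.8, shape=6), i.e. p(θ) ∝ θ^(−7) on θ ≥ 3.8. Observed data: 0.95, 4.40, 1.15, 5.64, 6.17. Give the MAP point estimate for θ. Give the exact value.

The Uniform(0, θ) likelihood is θ^(−n) for θ ≥ max(xᵢ), zero otherwise. Here max(xᵢ) = 6.17.
Posterior ∝ θ^(−7) · θ^(−5) = θ^(−12) on θ ≥ max(3.8, 6.17) = 6.17.
This density is strictly decreasing in θ, so the posterior mode lies at the lower boundary of the support.

θ̂_MAP = 6.17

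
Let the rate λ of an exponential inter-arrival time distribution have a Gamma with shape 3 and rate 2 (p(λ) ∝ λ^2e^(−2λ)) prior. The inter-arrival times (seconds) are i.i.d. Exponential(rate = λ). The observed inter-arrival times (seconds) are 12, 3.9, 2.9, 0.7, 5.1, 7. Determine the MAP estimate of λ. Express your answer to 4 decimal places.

The Exponential(rate=λ) likelihood is ∝ λ^n e^(−λΣtᵢ). Here n = 6 and Σtᵢ = 12 + 3.9 + 2.9 + 0.7 + 5.1 + 7 = 31.6.
Posterior ∝ λ^2e^(−2λ) · λ^6e^(−31.6λ) = λ^8e^(−33.6λ), i.e. Gamma(9, 33.6).
Mode = (a−1)/b = 8/33.6 ≈ 0.2381.

λ̂_MAP = 0.2381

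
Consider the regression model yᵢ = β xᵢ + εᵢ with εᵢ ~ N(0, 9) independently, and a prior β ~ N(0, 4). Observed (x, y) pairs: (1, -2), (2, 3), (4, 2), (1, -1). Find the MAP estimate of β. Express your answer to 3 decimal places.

β̂_MAP = 0.454

log p(β | y) = −Σ(yᵢ − βxᵢ)²/(2·9) − β²/(2·4) + const.
Setting the derivative to zero: Σxᵢ(yᵢ − βxᵢ)/9 − β/4 = 0, so β = Σxᵢyᵢ / (Σxᵢ² + σ²/τ²).
Σxᵢyᵢ = 1·(-2) + 2·3 + 4·2 + 1·(-1) = 11; Σxᵢ² = 22; σ²/τ² = 2.25.
β̂_MAP = 11 / (22 + 2.25) = 11/24.25 ≈ 0.454.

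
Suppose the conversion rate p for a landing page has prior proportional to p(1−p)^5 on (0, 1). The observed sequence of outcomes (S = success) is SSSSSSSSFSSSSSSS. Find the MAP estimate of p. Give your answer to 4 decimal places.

p̂_MAP = 0.7273

The prior density ∝ p(1−p)^5 is the kernel of Beta(2, 6).
Data: 15 successes in 16 trials (from the sequence). The binomial likelihood contributes p^15(1−p)^1, so the posterior is Beta(2+15, 6+1) = Beta(17, 7).
For Beta(a, b) with a, b > 1 the mode is (a−1)/(a+b−2) = 16/22 ≈ 0.7273.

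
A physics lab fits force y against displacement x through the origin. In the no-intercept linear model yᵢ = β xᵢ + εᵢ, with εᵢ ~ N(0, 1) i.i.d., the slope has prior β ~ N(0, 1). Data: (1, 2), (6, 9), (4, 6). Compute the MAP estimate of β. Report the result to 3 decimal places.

β̂_MAP = 1.481

log p(β | y) = −Σ(yᵢ − βxᵢ)²/(2·1) − β²/(2·1) + const.
Setting the derivative to zero: Σxᵢ(yᵢ − βxᵢ)/1 − β/1 = 0, so β = Σxᵢyᵢ / (Σxᵢ² + σ²/τ²).
Σxᵢyᵢ = 1·2 + 6·9 + 4·6 = 80; Σxᵢ² = 53; σ²/τ² = 1.
β̂_MAP = 80 / (53 + 1) = 80/54 ≈ 1.481.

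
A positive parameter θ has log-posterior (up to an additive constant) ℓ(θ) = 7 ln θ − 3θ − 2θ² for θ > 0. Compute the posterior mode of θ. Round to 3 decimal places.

θ̂_MAP = 1.000

ℓ'(θ) = 7/θ − 3 − 4θ. Setting this to zero and multiplying by θ: 4θ² + 3θ − 7 = 0.
θ = (−3 + √(3² + 4·4·7)) / (2·4) = (−3 + √121) / 8 = (−3 + 11)/8 = 1.
ℓ''(θ) = −7/θ² − 4 < 0, confirming a maximum.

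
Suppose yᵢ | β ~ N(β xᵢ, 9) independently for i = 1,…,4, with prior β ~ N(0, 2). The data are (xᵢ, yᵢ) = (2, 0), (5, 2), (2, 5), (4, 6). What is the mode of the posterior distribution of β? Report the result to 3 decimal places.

log p(β | y) = −Σ(yᵢ − βxᵢ)²/(2·9) − β²/(2·2) + const.
Setting the derivative to zero: Σxᵢ(yᵢ − βxᵢ)/9 − β/2 = 0, so β = Σxᵢyᵢ / (Σxᵢ² + σ²/τ²).
Σxᵢyᵢ = 2·0 + 5·2 + 2·5 + 4·6 = 44; Σxᵢ² = 49; σ²/τ² = 4.5.
β̂_MAP = 44 / (49 + 4.5) = 44/53.5 ≈ 0.822.

β̂_MAP = 0.822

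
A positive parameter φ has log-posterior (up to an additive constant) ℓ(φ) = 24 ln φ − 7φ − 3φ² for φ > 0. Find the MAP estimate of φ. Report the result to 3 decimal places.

φ̂_MAP = 1.500

ℓ'(φ) = 24/φ − 7 − 6φ. Setting this to zero and multiplying by φ: 6φ² + 7φ − 24 = 0.
φ = (−7 + √(7² + 4·6·24)) / (2·6) = (−7 + √625) / 12 = (−7 + 25)/12 = 3/2.
ℓ''(φ) = −24/φ² − 6 < 0, confirming a maximum.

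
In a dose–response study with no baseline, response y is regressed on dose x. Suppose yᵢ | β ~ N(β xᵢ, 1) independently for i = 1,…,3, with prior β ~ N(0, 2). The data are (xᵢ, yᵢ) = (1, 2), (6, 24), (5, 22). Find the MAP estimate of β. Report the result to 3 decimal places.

β̂_MAP = 4.096

log p(β | y) = −Σ(yᵢ − βxᵢ)²/(2·1) − β²/(2·2) + const.
Setting the derivative to zero: Σxᵢ(yᵢ − βxᵢ)/1 − β/2 = 0, so β = Σxᵢyᵢ / (Σxᵢ² + σ²/τ²).
Σxᵢyᵢ = 1·2 + 6·24 + 5·22 = 256; Σxᵢ² = 62; σ²/τ² = 0.5.
β̂_MAP = 256 / (62 + 0.5) = 256/62.5 ≈ 4.096.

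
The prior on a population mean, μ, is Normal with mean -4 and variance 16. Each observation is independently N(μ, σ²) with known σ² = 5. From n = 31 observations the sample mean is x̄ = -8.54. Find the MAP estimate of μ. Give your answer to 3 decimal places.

n = 31, x̄ = -8.54.
For a Normal prior and Normal likelihood with known variance, the posterior is Normal; its mode equals its mean, the precision-weighted average.
Prior precision 1/σ₀² = 1/16 = 0.0625; data precision n/σ² = 31/5 = 6.2.
μ̂ = (0.0625·(-4) + 6.2·(-8.54)) / (0.0625 + 6.2) = (-53.198)/6.2625 = -106396/12525 ≈ -8.495.

μ̂_MAP = -8.495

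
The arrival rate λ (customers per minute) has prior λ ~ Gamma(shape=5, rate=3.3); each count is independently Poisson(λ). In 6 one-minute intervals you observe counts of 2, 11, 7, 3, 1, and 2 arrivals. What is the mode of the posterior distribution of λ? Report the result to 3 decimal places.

λ̂_MAP = 3.226

Σxᵢ = 2+11+7+3+1+2 = 26, with n = 6.
Posterior ∝ λ^4e^(−3.3λ) · λ^26e^(−6λ) = λ^30e^(−9.3λ), i.e. Gamma(shape=31, rate=9.3).
The mode of a Gamma(a, b) with a ≥ 1 (shape–rate) is (a−1)/b = 30/9.3 ≈ 3.226.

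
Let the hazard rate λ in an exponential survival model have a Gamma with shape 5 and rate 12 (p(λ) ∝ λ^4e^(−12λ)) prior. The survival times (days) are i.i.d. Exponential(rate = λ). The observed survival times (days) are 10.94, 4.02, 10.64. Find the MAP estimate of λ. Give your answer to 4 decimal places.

λ̂_MAP = 0.1862

The Exponential(rate=λ) likelihood is ∝ λ^n e^(−λΣtᵢ). Here n = 3 and Σtᵢ = 10.94 + 4.02 + 10.64 = 25.60.
Posterior ∝ λ^4e^(−12λ) · λ^3e^(−25.60λ) = λ^7e^(−37.60λ), i.e. Gamma(8, 37.60).
Mode = (a−1)/b = 7/37.60 ≈ 0.1862.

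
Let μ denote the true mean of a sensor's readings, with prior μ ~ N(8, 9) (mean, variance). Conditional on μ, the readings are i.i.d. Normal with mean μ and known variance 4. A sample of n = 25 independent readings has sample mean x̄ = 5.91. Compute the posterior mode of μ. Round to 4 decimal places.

n = 25, x̄ = 5.91.
For a Normal prior and Normal likelihood with known variance, the posterior is Normal; its mode equals its mean, the precision-weighted average.
Prior precision 1/σ₀² = 1/9; data precision n/σ² = 25/4 = 6.25.
μ̂ = ((1/9)·8 + 6.25·5.91) / (1/9 + 6.25) = (5447/144)/(229/36) = 5447/916 ≈ 5.9465.

μ̂_MAP = 5.9465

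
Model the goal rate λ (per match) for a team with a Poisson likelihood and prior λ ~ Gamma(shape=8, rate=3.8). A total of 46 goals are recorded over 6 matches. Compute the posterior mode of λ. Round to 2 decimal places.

Σxᵢ = 46, n = 6.
Posterior ∝ λ^7e^(−3.8λ) · λ^46e^(−6λ) = λ^53e^(−9.8λ), i.e. Gamma(shape=54, rate=9.8).
The mode of a Gamma(a, b) with a ≥ 1 (shape–rate) is (a−1)/b = 53/9.8 ≈ 5.41.

λ̂_MAP = 5.41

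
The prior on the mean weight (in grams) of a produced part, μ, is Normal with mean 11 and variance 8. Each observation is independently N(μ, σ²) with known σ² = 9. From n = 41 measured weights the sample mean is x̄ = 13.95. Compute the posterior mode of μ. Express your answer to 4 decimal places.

n = 41, x̄ = 13.95.
For a Normal prior and Normal likelihood with known variance, the posterior is Normal; its mode equals its mean, the precision-weighted average.
Prior precision 1/σ₀² = 1/8 = 0.125; data precision n/σ² = 41/9.
μ̂ = (0.125·11 + (41/9)·13.95) / (0.125 + 41/9) = 64.925/(337/72) = 23373/1685 ≈ 13.8712.

μ̂_MAP = 13.8712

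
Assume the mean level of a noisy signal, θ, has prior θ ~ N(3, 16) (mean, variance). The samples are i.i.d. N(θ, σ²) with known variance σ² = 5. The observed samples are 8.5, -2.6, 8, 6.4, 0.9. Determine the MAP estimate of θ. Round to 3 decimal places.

θ̂_MAP = 4.167

n = 5; x̄ = (8.5 + (-2.6) + 8 + 6.4 + 0.9)/5 = 21.2/5 = 4.24.
For a Normal prior and Normal likelihood with known variance, the posterior is Normal; its mode equals its mean, the precision-weighted average.
Prior precision 1/σ₀² = 1/16 = 0.0625; data precision n/σ² = 5/5 = 1.
θ̂ = (0.0625·3 + 1·4.24) / (0.0625 + 1) = 4.4275/1.0625 = 1771/425 ≈ 4.167.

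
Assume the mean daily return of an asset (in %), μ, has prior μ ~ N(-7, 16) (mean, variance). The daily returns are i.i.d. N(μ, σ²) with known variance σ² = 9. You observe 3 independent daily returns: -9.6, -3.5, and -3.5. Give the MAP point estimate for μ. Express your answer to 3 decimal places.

μ̂_MAP = -5.765

n = 3; x̄ = ((-9.6) + (-3.5) + (-3.5))/3 = -16.6/3 = -83/15 ≈ -5.5333.
For a Normal prior and Normal likelihood with known variance, the posterior is Normal; its mode equals its mean, the precision-weighted average.
Prior precision 1/σ₀² = 1/16 = 0.0625; data precision n/σ² = 3/9 = 1/3.
μ̂ = (0.0625·(-7) + (1/3)·(-83/15)) / (0.0625 + 1/3) = (-1643/720)/(19/48) = -1643/285 ≈ -5.765.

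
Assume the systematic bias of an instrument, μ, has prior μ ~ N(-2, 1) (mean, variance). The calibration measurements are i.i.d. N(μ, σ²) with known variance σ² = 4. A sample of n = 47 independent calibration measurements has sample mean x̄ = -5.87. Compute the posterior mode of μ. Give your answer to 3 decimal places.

n = 47, x̄ = -5.87.
For a Normal prior and Normal likelihood with known variance, the posterior is Normal; its mode equals its mean, the precision-weighted average.
Prior precision 1/σ₀² = 1/1 = 1; data precision n/σ² = 47/4 = 11.75.
μ̂ = (1·(-2) + 11.75·(-5.87)) / (1 + 11.75) = (-70.9725)/12.75 = -9463/1700 ≈ -5.566.

μ̂_MAP = -5.566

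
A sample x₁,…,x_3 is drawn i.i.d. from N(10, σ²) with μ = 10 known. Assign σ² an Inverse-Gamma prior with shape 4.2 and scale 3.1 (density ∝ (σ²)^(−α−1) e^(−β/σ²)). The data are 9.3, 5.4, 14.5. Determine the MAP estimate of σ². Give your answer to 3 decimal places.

σ̂²_MAP = 3.590

Sum of squared deviations about the known mean: SS = (9.3−10)² + (5.4−10)² + (14.5−10)² = 41.9.
The Normal likelihood contributes (σ²)^(−n/2) exp(−SS/(2σ²)), so the posterior is Inverse-Gamma(α + n/2, β + SS/2) = Inverse-Gamma(5.7, 24.05).
The mode of Inverse-Gamma(a, b) is b/(a+1) = 24.05/6.7 ≈ 3.590.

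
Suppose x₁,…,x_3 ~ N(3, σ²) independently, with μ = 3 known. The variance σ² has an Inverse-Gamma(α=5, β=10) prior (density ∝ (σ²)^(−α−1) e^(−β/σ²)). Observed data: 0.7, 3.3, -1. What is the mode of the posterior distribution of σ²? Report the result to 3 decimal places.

σ̂²_MAP = 2.759

Sum of squared deviations about the known mean: SS = (0.7−3)² + (3.3−3)² + (-1−3)² = 21.38.
The Normal likelihood contributes (σ²)^(−n/2) exp(−SS/(2σ²)), so the posterior is Inverse-Gamma(α + n/2, β + SS/2) = Inverse-Gamma(6.5, 20.69).
The mode of Inverse-Gamma(a, b) is b/(a+1) = 20.69/7.5 ≈ 2.759.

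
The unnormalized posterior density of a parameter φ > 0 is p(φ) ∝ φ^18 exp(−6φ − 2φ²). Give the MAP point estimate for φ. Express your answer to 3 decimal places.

ℓ'(φ) = 18/φ − 6 − 4φ. Setting this to zero and multiplying by φ: 4φ² + 6φ − 18 = 0.
φ = (−6 + √(6² + 4·4·18)) / (2·4) = (−6 + √324) / 8 = (−6 + 18)/8 = 3/2.
ℓ''(φ) = −18/φ² − 4 < 0, confirming a maximum.

φ̂_MAP = 1.500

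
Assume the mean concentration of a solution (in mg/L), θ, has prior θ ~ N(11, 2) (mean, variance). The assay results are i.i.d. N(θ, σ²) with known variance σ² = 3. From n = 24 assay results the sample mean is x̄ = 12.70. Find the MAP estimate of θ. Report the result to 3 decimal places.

θ̂_MAP = 12.600

n = 24, x̄ = 12.70.
For a Normal prior and Normal likelihood with known variance, the posterior is Normal; its mode equals its mean, the precision-weighted average.
Prior precision 1/σ₀² = 1/2 = 0.5; data precision n/σ² = 24/3 = 8.
θ̂ = (0.5·11 + 8·12.7) / (0.5 + 8) = 107.1/8.5 = 12.600.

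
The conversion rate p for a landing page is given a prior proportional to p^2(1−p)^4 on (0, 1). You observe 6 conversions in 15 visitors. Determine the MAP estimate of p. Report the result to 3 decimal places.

p̂_MAP = 0.381

The prior density ∝ p^2(1−p)^4 is the kernel of Beta(3, 5).
Data: 6 successes in 15 trials. The binomial likelihood contributes p^6(1−p)^9, so the posterior is Beta(3+6, 5+9) = Beta(9, 14).
For Beta(a, b) with a, b > 1 the mode is (a−1)/(a+b−2) = 8/21 ≈ 0.381.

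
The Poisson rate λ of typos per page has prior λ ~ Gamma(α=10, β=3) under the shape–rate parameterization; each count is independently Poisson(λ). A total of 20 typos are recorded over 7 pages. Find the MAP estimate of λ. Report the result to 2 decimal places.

λ̂_MAP = 2.90

Σxᵢ = 20, n = 7.
Posterior ∝ λ^9e^(−3λ) · λ^20e^(−7λ) = λ^29e^(−10λ), i.e. Gamma(shape=30, rate=10).
The mode of a Gamma(a, b) with a ≥ 1 (shape–rate) is (a−1)/b = 29/10 ≈ 2.90.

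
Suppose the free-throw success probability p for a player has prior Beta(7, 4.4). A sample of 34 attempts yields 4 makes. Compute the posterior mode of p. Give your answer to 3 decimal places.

Prior: Beta(7, 4.4).
Data: 4 successes in 34 trials. The binomial likelihood contributes p^4(1−p)^30, so the posterior is Beta(7+4, 4.4+30) = Beta(11, 34.4).
For Beta(a, b) with a, b > 1 the mode is (a−1)/(a+b−2) = 10/43.4 ≈ 0.230.

p̂_MAP = 0.230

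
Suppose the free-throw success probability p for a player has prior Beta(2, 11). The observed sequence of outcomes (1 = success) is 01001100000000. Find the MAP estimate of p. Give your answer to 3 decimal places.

p̂_MAP = 0.160

Prior: Beta(2, 11).
Data: 3 successes in 14 trials (from the sequence). The binomial likelihood contributes p^3(1−p)^11, so the posterior is Beta(2+3, 11+11) = Beta(5, 22).
For Beta(a, b) with a, b > 1 the mode is (a−1)/(a+b−2) = 4/25 ≈ 0.160.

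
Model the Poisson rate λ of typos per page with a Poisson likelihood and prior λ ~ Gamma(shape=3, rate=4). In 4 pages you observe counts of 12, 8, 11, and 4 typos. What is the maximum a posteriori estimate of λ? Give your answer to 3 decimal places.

Σxᵢ = 12+8+11+4 = 35, with n = 4.
Posterior ∝ λ^2e^(−4λ) · λ^35e^(−4λ) = λ^37e^(−8λ), i.e. Gamma(shape=38, rate=8).
The mode of a Gamma(a, b) with a ≥ 1 (shape–rate) is (a−1)/b = 37/8 ≈ 4.625.

λ̂_MAP = 4.625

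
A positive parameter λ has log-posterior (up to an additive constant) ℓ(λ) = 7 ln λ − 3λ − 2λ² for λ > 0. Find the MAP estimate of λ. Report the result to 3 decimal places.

ℓ'(λ) = 7/λ − 3 − 4λ. Setting this to zero and multiplying by λ: 4λ² + 3λ − 7 = 0.
λ = (−3 + √(3² + 4·4·7)) / (2·4) = (−3 + √121) / 8 = (−3 + 11)/8 = 1.
ℓ''(λ) = −7/λ² − 4 < 0, confirming a maximum.

λ̂_MAP = 1.000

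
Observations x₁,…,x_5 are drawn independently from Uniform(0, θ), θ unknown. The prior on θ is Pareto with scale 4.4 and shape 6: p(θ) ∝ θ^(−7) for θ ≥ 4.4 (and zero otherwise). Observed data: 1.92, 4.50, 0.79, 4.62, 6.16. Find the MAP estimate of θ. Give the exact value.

The Uniform(0, θ) likelihood is θ^(−n) for θ ≥ max(xᵢ), zero otherwise. Here max(xᵢ) = 6.16.
Posterior ∝ θ^(−7) · θ^(−5) = θ^(−12) on θ ≥ max(4.4, 6.16) = 6.16.
This density is strictly decreasing in θ, so the posterior mode lies at the lower boundary of the support.

θ̂_MAP = 6.16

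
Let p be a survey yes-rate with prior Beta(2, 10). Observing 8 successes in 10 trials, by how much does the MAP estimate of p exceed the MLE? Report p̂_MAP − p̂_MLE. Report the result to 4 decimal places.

Posterior is Beta(10, 12); MAP = (10−1)/(22−2) = 9/20 ≈ 0.45000.
MLE ignores the prior: p̂_MLE = k/n = 8/10 ≈ 0.80000.
Difference = 9/20 − 8/10 = -7/20 ≈ -0.3500.

MAP − MLE = -0.3500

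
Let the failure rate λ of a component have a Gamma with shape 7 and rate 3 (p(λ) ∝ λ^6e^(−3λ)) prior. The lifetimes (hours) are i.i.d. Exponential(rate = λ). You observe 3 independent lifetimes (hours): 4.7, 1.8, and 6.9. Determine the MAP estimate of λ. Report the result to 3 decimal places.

The Exponential(rate=λ) likelihood is ∝ λ^n e^(−λΣtᵢ). Here n = 3 and Σtᵢ = 4.7 + 1.8 + 6.9 = 13.4.
Posterior ∝ λ^6e^(−3λ) · λ^3e^(−13.4λ) = λ^9e^(−16.4λ), i.e. Gamma(10, 16.4).
Mode = (a−1)/b = 9/16.4 ≈ 0.549.

λ̂_MAP = 0.549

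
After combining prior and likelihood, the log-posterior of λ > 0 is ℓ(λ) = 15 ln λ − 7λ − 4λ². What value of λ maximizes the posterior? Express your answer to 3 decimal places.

ℓ'(λ) = 15/λ − 7 − 8λ. Setting this to zero and multiplying by λ: 8λ² + 7λ − 15 = 0.
λ = (−7 + √(7² + 4·8·15)) / (2·8) = (−7 + √529) / 16 = (−7 + 23)/16 = 1.
ℓ''(λ) = −15/λ² − 8 < 0, confirming a maximum.

λ̂_MAP = 1.000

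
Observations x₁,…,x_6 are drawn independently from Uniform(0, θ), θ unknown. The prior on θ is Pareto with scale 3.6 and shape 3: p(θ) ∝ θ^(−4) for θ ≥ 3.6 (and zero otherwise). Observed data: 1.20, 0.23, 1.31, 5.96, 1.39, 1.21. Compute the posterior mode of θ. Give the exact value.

The Uniform(0, θ) likelihood is θ^(−n) for θ ≥ max(xᵢ), zero otherwise. Here max(xᵢ) = 5.96.
Posterior ∝ θ^(−4) · θ^(−6) = θ^(−10) on θ ≥ max(3.6, 5.96) = 5.96.
This density is strictly decreasing in θ, so the posterior mode lies at the lower boundary of the support.

θ̂_MAP = 5.96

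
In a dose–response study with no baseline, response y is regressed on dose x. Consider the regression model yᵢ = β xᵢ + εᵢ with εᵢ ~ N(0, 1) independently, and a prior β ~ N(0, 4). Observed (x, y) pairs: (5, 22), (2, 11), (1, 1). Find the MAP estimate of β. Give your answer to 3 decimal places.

β̂_MAP = 4.397

log p(β | y) = −Σ(yᵢ − βxᵢ)²/(2·1) − β²/(2·4) + const.
Setting the derivative to zero: Σxᵢ(yᵢ − βxᵢ)/1 − β/4 = 0, so β = Σxᵢyᵢ / (Σxᵢ² + σ²/τ²).
Σxᵢyᵢ = 5·22 + 2·11 + 1·1 = 133; Σxᵢ² = 30; σ²/τ² = 0.25.
β̂_MAP = 133 / (30 + 0.25) = 133/30.25 ≈ 4.397.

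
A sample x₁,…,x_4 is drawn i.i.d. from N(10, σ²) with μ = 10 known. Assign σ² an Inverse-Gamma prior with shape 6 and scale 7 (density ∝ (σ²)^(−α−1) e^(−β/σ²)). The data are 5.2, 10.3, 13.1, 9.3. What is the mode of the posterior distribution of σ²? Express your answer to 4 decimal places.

σ̂²_MAP = 2.6239

Sum of squared deviations about the known mean: SS = (5.2−10)² + (10.3−10)² + (13.1−10)² + (9.3−10)² = 33.23.
The Normal likelihood contributes (σ²)^(−n/2) exp(−SS/(2σ²)), so the posterior is Inverse-Gamma(α + n/2, β + SS/2) = Inverse-Gamma(8, 23.615).
The mode of Inverse-Gamma(a, b) is b/(a+1) = 23.615/9 ≈ 2.6239.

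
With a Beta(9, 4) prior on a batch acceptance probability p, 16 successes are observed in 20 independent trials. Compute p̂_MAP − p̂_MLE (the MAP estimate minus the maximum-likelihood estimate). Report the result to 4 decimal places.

MAP − MLE = -0.0258

Posterior is Beta(25, 8); MAP = (25−1)/(33−2) = 24/31 ≈ 0.77419.
MLE ignores the prior: p̂_MLE = k/n = 16/20 ≈ 0.80000.
Difference = 24/31 − 16/20 = -4/155 ≈ -0.0258.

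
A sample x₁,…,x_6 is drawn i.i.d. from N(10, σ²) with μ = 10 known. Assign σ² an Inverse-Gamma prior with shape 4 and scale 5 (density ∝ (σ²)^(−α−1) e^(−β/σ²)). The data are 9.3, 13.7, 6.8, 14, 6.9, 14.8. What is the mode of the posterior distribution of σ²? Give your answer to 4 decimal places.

Sum of squared deviations about the known mean: SS = (9.3−10)² + (13.7−10)² + (6.8−10)² + (14−10)² + (6.9−10)² + (14.8−10)² = 73.07.
The Normal likelihood contributes (σ²)^(−n/2) exp(−SS/(2σ²)), so the posterior is Inverse-Gamma(α + n/2, β + SS/2) = Inverse-Gamma(7, 41.535).
The mode of Inverse-Gamma(a, b) is b/(a+1) = 41.535/8 ≈ 5.1919.

σ̂²_MAP = 5.1919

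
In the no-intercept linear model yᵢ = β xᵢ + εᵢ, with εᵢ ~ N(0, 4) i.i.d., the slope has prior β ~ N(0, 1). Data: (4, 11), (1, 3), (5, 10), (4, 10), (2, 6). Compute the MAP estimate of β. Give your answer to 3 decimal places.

β̂_MAP = 2.258

log p(β | y) = −Σ(yᵢ − βxᵢ)²/(2·4) − β²/(2·1) + const.
Setting the derivative to zero: Σxᵢ(yᵢ − βxᵢ)/4 − β/1 = 0, so β = Σxᵢyᵢ / (Σxᵢ² + σ²/τ²).
Σxᵢyᵢ = 4·11 + 1·3 + 5·10 + 4·10 + 2·6 = 149; Σxᵢ² = 62; σ²/τ² = 4.
β̂_MAP = 149 / (62 + 4) = 149/66 ≈ 2.258.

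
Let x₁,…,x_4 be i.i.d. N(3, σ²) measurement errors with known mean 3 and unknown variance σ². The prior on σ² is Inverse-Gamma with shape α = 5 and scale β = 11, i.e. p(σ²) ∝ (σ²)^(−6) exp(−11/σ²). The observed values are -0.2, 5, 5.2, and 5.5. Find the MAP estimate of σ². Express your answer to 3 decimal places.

Sum of squared deviations about the known mean: SS = (-0.2−3)² + (5−3)² + (5.2−3)² + (5.5−3)² = 25.33.
The Normal likelihood contributes (σ²)^(−n/2) exp(−SS/(2σ²)), so the posterior is Inverse-Gamma(α + n/2, β + SS/2) = Inverse-Gamma(7, 23.665).
The mode of Inverse-Gamma(a, b) is b/(a+1) = 23.665/8 ≈ 2.958.

σ̂²_MAP = 2.958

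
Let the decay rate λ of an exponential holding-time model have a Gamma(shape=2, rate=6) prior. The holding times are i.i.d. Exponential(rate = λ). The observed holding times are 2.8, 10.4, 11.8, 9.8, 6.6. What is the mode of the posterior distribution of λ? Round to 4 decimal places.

The Exponential(rate=λ) likelihood is ∝ λ^n e^(−λΣtᵢ). Here n = 5 and Σtᵢ = 2.8 + 10.4 + 11.8 + 9.8 + 6.6 = 41.4.
Posterior ∝ λe^(−6λ) · λ^5e^(−41.4λ) = λ^6e^(−47.4λ), i.e. Gamma(7, 47.4).
Mode = (a−1)/b = 6/47.4 ≈ 0.1266.

λ̂_MAP = 0.1266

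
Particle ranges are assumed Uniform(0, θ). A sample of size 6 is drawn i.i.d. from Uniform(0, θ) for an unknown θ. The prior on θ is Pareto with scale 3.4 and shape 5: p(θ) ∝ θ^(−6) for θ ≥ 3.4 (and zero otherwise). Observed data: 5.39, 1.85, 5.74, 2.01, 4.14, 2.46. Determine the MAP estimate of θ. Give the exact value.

θ̂_MAP = 5.74

The Uniform(0, θ) likelihood is θ^(−n) for θ ≥ max(xᵢ), zero otherwise. Here max(xᵢ) = 5.74.
Posterior ∝ θ^(−6) · θ^(−6) = θ^(−12) on θ ≥ max(3.4, 5.74) = 5.74.
This density is strictly decreasing in θ, so the posterior mode lies at the lower boundary of the support.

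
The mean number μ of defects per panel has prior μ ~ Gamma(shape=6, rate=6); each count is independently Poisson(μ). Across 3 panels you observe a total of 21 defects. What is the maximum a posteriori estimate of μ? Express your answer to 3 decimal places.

Σxᵢ = 21, n = 3.
Posterior ∝ μ^5e^(−6μ) · μ^21e^(−3μ) = μ^26e^(−9μ), i.e. Gamma(shape=27, rate=9).
The mode of a Gamma(a, b) with a ≥ 1 (shape–rate) is (a−1)/b = 26/9 ≈ 2.889.

μ̂_MAP = 2.889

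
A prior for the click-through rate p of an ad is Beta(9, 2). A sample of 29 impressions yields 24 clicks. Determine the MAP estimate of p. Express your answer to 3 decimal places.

p̂_MAP = 0.842

Prior: Beta(9, 2).
Data: 24 successes in 29 trials. The binomial likelihood contributes p^24(1−p)^5, so the posterior is Beta(9+24, 2+5) = Beta(33, 7).
For Beta(a, b) with a, b > 1 the mode is (a−1)/(a+b−2) = 32/38 ≈ 0.842.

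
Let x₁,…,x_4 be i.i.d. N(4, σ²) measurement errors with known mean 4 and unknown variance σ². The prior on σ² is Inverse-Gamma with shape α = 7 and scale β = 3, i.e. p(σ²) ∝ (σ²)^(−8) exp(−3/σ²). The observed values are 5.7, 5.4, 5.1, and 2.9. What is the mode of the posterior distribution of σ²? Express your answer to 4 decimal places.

σ̂²_MAP = 0.6635

Sum of squared deviations about the known mean: SS = (5.7−4)² + (5.4−4)² + (5.1−4)² + (2.9−4)² = 7.27.
The Normal likelihood contributes (σ²)^(−n/2) exp(−SS/(2σ²)), so the posterior is Inverse-Gamma(α + n/2, β + SS/2) = Inverse-Gamma(9, 6.635).
The mode of Inverse-Gamma(a, b) is b/(a+1) = 6.635/10 ≈ 0.6635.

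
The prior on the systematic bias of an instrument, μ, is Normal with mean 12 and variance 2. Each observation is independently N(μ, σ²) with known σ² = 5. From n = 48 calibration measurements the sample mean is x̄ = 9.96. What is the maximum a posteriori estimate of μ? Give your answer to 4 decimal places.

μ̂_MAP = 10.0610

n = 48, x̄ = 9.96.
For a Normal prior and Normal likelihood with known variance, the posterior is Normal; its mode equals its mean, the precision-weighted average.
Prior precision 1/σ₀² = 1/2 = 0.5; data precision n/σ² = 48/5 = 9.6.
μ̂ = (0.5·12 + 9.6·9.96) / (0.5 + 9.6) = 101.616/10.1 = 25404/2525 ≈ 10.0610.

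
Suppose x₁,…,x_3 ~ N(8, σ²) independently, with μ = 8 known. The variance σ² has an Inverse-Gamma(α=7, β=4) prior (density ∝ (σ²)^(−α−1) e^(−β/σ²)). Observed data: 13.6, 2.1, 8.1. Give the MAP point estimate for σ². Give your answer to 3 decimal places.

Sum of squared deviations about the known mean: SS = (13.6−8)² + (2.1−8)² + (8.1−8)² = 66.18.
The Normal likelihood contributes (σ²)^(−n/2) exp(−SS/(2σ²)), so the posterior is Inverse-Gamma(α + n/2, β + SS/2) = Inverse-Gamma(8.5, 37.09).
The mode of Inverse-Gamma(a, b) is b/(a+1) = 37.09/9.5 ≈ 3.904.

σ̂²_MAP = 3.904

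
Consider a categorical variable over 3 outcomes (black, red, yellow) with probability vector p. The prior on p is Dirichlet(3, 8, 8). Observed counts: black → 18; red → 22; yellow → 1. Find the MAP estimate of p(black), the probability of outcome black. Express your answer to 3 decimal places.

MAP estimate of p(black) = 0.351

The posterior is Dirichlet(αᵢ + nᵢ) = Dirichlet(21, 30, 9).
For a Dirichlet(a₁,…,a_K) with all aᵢ > 1, the mode has j-th component (aⱼ − 1)/(Σaᵢ − K).
Here Σaᵢ = 60 and K = 3, so p(black) = (21 − 1)/(60 − 3) = 20/57 ≈ 0.351.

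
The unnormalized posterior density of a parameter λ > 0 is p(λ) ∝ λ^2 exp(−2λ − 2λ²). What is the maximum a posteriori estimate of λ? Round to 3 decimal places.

λ̂_MAP = 0.500

ℓ'(λ) = 2/λ − 2 − 4λ. Setting this to zero and multiplying by λ: 4λ² + 2λ − 2 = 0.
λ = (−2 + √(2² + 4·4·2)) / (2·4) = (−2 + √36) / 8 = (−2 + 6)/8 = 1/2.
ℓ''(λ) = −2/λ² − 4 < 0, confirming a maximum.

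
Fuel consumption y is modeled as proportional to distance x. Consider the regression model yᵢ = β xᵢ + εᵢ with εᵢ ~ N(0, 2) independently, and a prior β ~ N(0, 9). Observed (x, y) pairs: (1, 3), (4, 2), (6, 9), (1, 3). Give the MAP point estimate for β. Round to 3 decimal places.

log p(β | y) = −Σ(yᵢ − βxᵢ)²/(2·2) − β²/(2·9) + const.
Setting the derivative to zero: Σxᵢ(yᵢ − βxᵢ)/2 − β/9 = 0, so β = Σxᵢyᵢ / (Σxᵢ² + σ²/τ²).
Σxᵢyᵢ = 1·3 + 4·2 + 6·9 + 1·3 = 68; Σxᵢ² = 54; σ²/τ² = 2/9.
β̂_MAP = 68 / (54 + 2/9) = 68/(488/9) = 153/122 ≈ 1.254.

β̂_MAP = 1.254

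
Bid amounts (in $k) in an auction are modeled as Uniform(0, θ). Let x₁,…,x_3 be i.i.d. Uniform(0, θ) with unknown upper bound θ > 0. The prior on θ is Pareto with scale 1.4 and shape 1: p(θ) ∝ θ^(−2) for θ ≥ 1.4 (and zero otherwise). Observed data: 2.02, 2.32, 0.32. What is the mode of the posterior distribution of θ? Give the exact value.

θ̂_MAP = 2.32

The Uniform(0, θ) likelihood is θ^(−n) for θ ≥ max(xᵢ), zero otherwise. Here max(xᵢ) = 2.32.
Posterior ∝ θ^(−2) · θ^(−3) = θ^(−5) on θ ≥ max(1.4, 2.32) = 2.32.
This density is strictly decreasing in θ, so the posterior mode lies at the lower boundary of the support.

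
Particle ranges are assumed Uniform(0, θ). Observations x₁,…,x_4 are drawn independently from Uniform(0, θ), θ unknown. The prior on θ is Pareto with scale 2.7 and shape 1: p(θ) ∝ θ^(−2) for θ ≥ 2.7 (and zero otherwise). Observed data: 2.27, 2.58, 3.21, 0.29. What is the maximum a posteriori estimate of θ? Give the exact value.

The Uniform(0, θ) likelihood is θ^(−n) for θ ≥ max(xᵢ), zero otherwise. Here max(xᵢ) = 3.21.
Posterior ∝ θ^(−2) · θ^(−4) = θ^(−6) on θ ≥ max(2.7, 3.21) = 3.21.
This density is strictly decreasing in θ, so the posterior mode lies at the lower boundary of the support.

θ̂_MAP = 3.21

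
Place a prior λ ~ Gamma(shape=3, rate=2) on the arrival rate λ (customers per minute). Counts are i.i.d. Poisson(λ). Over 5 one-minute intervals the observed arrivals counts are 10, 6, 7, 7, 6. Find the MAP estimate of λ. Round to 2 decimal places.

λ̂_MAP = 5.43

Σxᵢ = 10+6+7+7+6 = 36, with n = 5.
Posterior ∝ λ^2e^(−2λ) · λ^36e^(−5λ) = λ^38e^(−7λ), i.e. Gamma(shape=39, rate=7).
The mode of a Gamma(a, b) with a ≥ 1 (shape–rate) is (a−1)/b = 38/7 ≈ 5.43.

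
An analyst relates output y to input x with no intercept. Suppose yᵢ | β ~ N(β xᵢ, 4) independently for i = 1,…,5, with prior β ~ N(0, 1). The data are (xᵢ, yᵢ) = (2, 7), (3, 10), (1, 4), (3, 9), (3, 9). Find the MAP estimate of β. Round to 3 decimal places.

β̂_MAP = 2.833

log p(β | y) = −Σ(yᵢ − βxᵢ)²/(2·4) − β²/(2·1) + const.
Setting the derivative to zero: Σxᵢ(yᵢ − βxᵢ)/4 − β/1 = 0, so β = Σxᵢyᵢ / (Σxᵢ² + σ²/τ²).
Σxᵢyᵢ = 2·7 + 3·10 + 1·4 + 3·9 + 3·9 = 102; Σxᵢ² = 32; σ²/τ² = 4.
β̂_MAP = 102 / (32 + 4) = 102/36 ≈ 2.833.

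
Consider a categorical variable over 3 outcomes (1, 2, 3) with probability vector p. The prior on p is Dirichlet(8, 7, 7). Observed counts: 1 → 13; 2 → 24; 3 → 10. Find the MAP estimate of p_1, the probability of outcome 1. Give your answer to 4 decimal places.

MAP estimate: 0.3030

The posterior is Dirichlet(αᵢ + nᵢ) = Dirichlet(21, 31, 17).
For a Dirichlet(a₁,…,a_K) with all aᵢ > 1, the mode has j-th component (aⱼ − 1)/(Σaᵢ − K).
Here Σaᵢ = 69 and K = 3, so p_1 = (21 − 1)/(69 − 3) = 20/66 ≈ 0.3030.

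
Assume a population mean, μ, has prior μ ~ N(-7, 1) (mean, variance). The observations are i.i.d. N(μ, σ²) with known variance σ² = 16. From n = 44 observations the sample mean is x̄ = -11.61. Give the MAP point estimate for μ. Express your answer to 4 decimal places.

μ̂_MAP = -10.3807

n = 44, x̄ = -11.61.
For a Normal prior and Normal likelihood with known variance, the posterior is Normal; its mode equals its mean, the precision-weighted average.
Prior precision 1/σ₀² = 1/1 = 1; data precision n/σ² = 44/16 = 2.75.
μ̂ = (1·(-7) + 2.75·(-11.61)) / (1 + 2.75) = (-38.9275)/3.75 = -15571/1500 ≈ -10.3807.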